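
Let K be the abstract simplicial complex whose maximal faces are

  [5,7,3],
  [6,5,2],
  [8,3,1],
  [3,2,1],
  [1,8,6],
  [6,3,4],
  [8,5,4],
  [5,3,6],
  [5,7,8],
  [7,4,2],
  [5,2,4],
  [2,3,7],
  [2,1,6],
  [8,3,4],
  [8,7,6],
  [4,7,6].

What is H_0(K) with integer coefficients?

We work with the vertex ordering 1 < 2 < 3 < 4 < 5 < 6 < 7 < 8. The simplices of K, each written with vertices in increasing order, are:

  0-simplices (8): [1], [2], [3], [4], [5], [6], [7], [8]
  1-simplices (24): (24 of them)
  2-simplices (16): [1,2,3], [1,2,6], [1,3,8], [1,6,8], [2,3,7], [2,4,5], [2,4,7], [2,5,6], [3,4,6], [3,4,8], [3,5,6], [3,5,7], [4,5,8], [4,6,7], [5,7,8], [6,7,8]

giving chain groups C_0 ≅ Z^8, C_1 ≅ Z^24, C_2 ≅ Z^16.

∂_1: C_1 → C_0 is given by ∂[p,q] = [q] − [p]. For instance
  ∂[6,8] = [8] − [6].
The 8×24 boundary matrix has rank 7 and Smith normal form diag(1,1,1,1,1,1,1).

Boundary ∂_2: C_2 → C_1 acts by ∂[p,q,r] = [q,r] − [p,r] + [p,q]. For instance
  ∂[5,7,8] = [7,8] − [5,8] + [5,7],
  ∂[1,2,3] = [2,3] − [1,3] + [1,2].
As a 24×16 matrix over Z this has rank 15, with invariant factors (1,1,1,1,1,1,1,1,1,1,1,1,1,1,1).

Now H_k = ker ∂_k / im ∂_{k+1}, so:

  H_0: rank C_0 − rank ∂_1 = 8 − 7 = 1, and the invariant factors of ∂_1 are all 1, so H_0 = Z.

H_0 = Z.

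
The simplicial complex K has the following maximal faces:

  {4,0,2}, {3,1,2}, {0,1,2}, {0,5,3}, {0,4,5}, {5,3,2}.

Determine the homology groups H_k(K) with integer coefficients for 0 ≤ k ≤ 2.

H_0 = Z,  H_1 = Z,  H_2 = 0.

Fix the vertex order 0 < 1 < 2 < 3 < 4 < 5 and write every simplex with vertices in increasing order. Then dim K = 2 and the simplices of K are:

  0-simplices (6): [0], [1], [2], [3], [4], [5]
  1-simplices (12): [0,1], [0,2], [0,3], [0,4], [0,5], [1,2], [1,3], [2,3], [2,4], [2,5], [3,5], [4,5]
  2-simplices (6): [0,1,2], [0,2,4], [0,3,5], [0,4,5], [1,2,3], [2,3,5]

giving chain groups C_0 ≅ Z^6, C_1 ≅ Z^12, C_2 ≅ Z^6.

Boundary ∂_1: C_1 → C_0 sends each edge [p,q] (with p < q) to q − p. For instance
  ∂[0,3] = [3] − [0].
As a 6×12 matrix over Z this has rank 5, with invariant factors (1,1,1,1,1).

Boundary ∂_2: C_2 → C_1 sends each 2-simplex [p,q,r] to [q,r] − [p,r] + [p,q]. For instance
  ∂[1,2,3] = [2,3] − [1,3] + [1,2],
  ∂[2,3,5] = [3,5] − [2,5] + [2,3].
As a 12×6 matrix over Z this has rank 6, with invariant factors (1,1,1,1,1,1).

Now H_k = ker ∂_k / im ∂_{k+1}, so:

  H_0: rank C_0 − rank ∂_1 = 6 − 5 = 1, and the invariant factors of ∂_1 are all 1, so H_0 ≅ Z.
  H_1: rank ker ∂_1 − rank ∂_2 = (12 − 5) − 6 = 1, and the invariant factors of ∂_2 are all 1, so H_1 ≅ Z.
  H_2: rank ker ∂_2 − rank ∂_3 = (6 − 6) − 0 = 0, and there is no ∂_3, so H_2 ≅ 0.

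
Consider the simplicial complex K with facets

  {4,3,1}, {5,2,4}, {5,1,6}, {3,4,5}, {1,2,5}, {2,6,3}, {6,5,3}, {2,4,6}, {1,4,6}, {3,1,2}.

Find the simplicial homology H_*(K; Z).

Take the total order 1 < 2 < 3 < 4 < 5 < 6 on the vertex set. Then K (dimension 2) consists of the simplices:

  0-simplices (6): [1], [2], [3], [4], [5], [6]
  1-simplices (15): [1,2], [1,3], [1,4], [1,5], [1,6], [2,3], [2,4], [2,5], [2,6], [3,4], [3,5], [3,6], [4,5], [4,6], [5,6]
  2-simplices (10): [1,2,3], [1,2,5], [1,3,4], [1,4,6], [1,5,6], [2,3,6], [2,4,5], [2,4,6], [3,4,5], [3,5,6]

giving chain groups C_0 ≅ Z^6, C_1 ≅ Z^15, C_2 ≅ Z^10.

Boundary ∂_1: C_1 → C_0 is given by ∂[p,q] = [q] − [p]. For instance
  ∂[5,6] = [6] − [5].
As a 6×15 matrix over Z this has rank 5, with invariant factors (1,1,1,1,1).

∂_2: C_2 → C_1 maps a triangle to the signed sum of its edges. For instance
  ∂[2,4,5] = [4,5] − [2,5] + [2,4],
  ∂[1,3,4] = [3,4] − [1,4] + [1,3].
The resulting 15×10 matrix has rank 10, and its Smith normal form has invariant factors (1,1,1,1,1,1,1,1,1,2).

Now H_k = ker ∂_k / im ∂_{k+1}, so:

  H_0: rank C_0 − rank ∂_1 = 6 − 5 = 1, and the invariant factors of ∂_1 are all 1, so H_0 ≅ Z.
  H_1: rank ker ∂_1 − rank ∂_2 = (15 − 5) − 10 = 0, and ∂_2 has invariant factor 2 > 1, so H_1 ≅ Z/2Z.
  H_2: rank ker ∂_2 − rank ∂_3 = (10 − 10) − 0 = 0, and there is no ∂_3, so H_2 ≅ 0.

As a check, the Euler characteristic is 6 − 15 + 10 = 1, which agrees with 1 − 0 + 0 = 1.
(K is a triangulation of the real projective plane RP^2.)

H_0 = Z,  H_1 = Z/2Z,  H_2 = 0.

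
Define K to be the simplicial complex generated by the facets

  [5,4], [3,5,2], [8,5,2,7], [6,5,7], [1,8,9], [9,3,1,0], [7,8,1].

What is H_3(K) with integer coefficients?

Order the vertices as 0 < 1 < 2 < 3 < 4 < 5 < 6 < 7 < 8 < 9. Listing each simplex with vertices in this order, K has dimension 3 with simplices:

  0-simplices (10): [0], [1], [2], [3], [4], [5], [6], [7], [8], [9]
  1-simplices (20): [0,1], [0,3], [0,9], [1,3], [1,7], [1,8], [1,9], [2,3], [2,5], [2,7], [2,8], [3,5], [3,9], [4,5], [5,6], [5,7], [5,8], [6,7], [7,8], [8,9]
  2-simplices (12): [0,1,3], [0,1,9], [0,3,9], [1,3,9], [1,7,8], [1,8,9], [2,3,5], [2,5,7], [2,5,8], [2,7,8], [5,6,7], [5,7,8]
  3-simplices (2): [0,1,3,9], [2,5,7,8]

giving chain groups C_0 ≅ Z^10, C_1 ≅ Z^20, C_2 ≅ Z^12, C_3 ≅ Z^2.

The boundary map ∂_1: C_1 → C_0 is given by ∂[p,q] = [q] − [p].
This gives a 10×20 integer matrix of rank 9; reducing to Smith normal form yields diagonal entries (1,1,1,1,1,1,1,1,1).

Boundary ∂_2: C_2 → C_1 maps a triangle to the signed sum of its edges. For instance
  ∂[1,3,9] = [3,9] − [1,9] + [1,3],
  ∂[2,5,7] = [5,7] − [2,7] + [2,5].
The resulting 20×12 matrix has rank 10, and its Smith normal form has invariant factors (1,1,1,1,1,1,1,1,1,1).

The boundary map ∂_3: C_3 → C_2 sends each 3-simplex σ to the alternating sum Σ_i (−1)^i (σ with its i-th vertex removed). For instance
  ∂[0,1,3,9] = [1,3,9] − [0,3,9] + [0,1,9] − [0,1,3],
  ∂[2,5,7,8] = [5,7,8] − [2,7,8] + [2,5,8] − [2,5,7].
As a 12×2 matrix over Z this has rank 2, with invariant factors (1,1).

Now H_k = ker ∂_k / im ∂_{k+1}, so:

  H_3: rank ker ∂_3 − rank ∂_4 = (2 − 2) − 0 = 0, and there is no ∂_4, so H_3 = 0.

H_3 = 0.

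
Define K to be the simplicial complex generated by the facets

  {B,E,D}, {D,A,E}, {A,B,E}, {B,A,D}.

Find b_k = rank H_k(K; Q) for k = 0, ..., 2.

b_0 = 1, b_1 = 0, b_2 = 1.

Take the total order A < B < D < E on the vertex set. Then K (dimension 2) consists of the simplices:

  0-simplices (4): A, B, D, E
  1-simplices (6): AB, AD, AE, BD, BE, DE
  2-simplices (4): ABD, ABE, ADE, BDE

Hence C_0 ≅ Z^4, C_1 ≅ Z^6, C_2 ≅ Z^4.

The boundary map ∂_1: C_1 → C_0 sends each edge [p,q] (with p < q) to q − p.
The 4×6 boundary matrix has rank 3 and Smith normal form diag(1,1,1).

The boundary map ∂_2: C_2 → C_1 sends each 2-simplex [p,q,r] to [q,r] − [p,r] + [p,q]. For instance
  ∂ABE = BE − AE + AB,
  ∂BDE = DE − BE + BD.
This gives a 6×4 integer matrix of rank 3; reducing to Smith normal form yields diagonal entries (1,1,1).

Now H_k = ker ∂_k / im ∂_{k+1}, so:

  H_0: rank C_0 − rank ∂_1 = 4 − 3 = 1, and the invariant factors of ∂_1 are all 1, so H_0 ≅ Z.
  H_1: rank ker ∂_1 − rank ∂_2 = (6 − 3) − 3 = 0, and the invariant factors of ∂_2 are all 1, so H_1 ≅ 0.
  H_2: rank ker ∂_2 − rank ∂_3 = (4 − 3) − 0 = 1, and there is no ∂_3, so H_2 ≅ Z.

(K is a triangulation of the 2-sphere S^2.)

Hence the Betti numbers are b_0 = 1, b_1 = 0, b_2 = 1.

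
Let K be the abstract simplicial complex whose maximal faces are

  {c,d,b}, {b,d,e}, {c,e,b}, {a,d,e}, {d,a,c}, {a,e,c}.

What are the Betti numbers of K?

Take the total order a < b < c < d < e on the vertex set. Then K (dimension 2) consists of the simplices:

  0-simplices (5): a, b, c, d, e
  1-simplices (9): ac, ad, ae, bc, bd, be, cd, ce, de
  2-simplices (6): acd, ace, ade, bcd, bce, bde

giving chain groups C_0 ≅ Z^5, C_1 ≅ Z^9, C_2 ≅ Z^6.

∂_1: C_1 → C_0 maps an edge to its endpoints' difference, ∂[p,q] = q − p. For instance
  ∂ae = e − a.
This gives a 5×9 integer matrix of rank 4; reducing to Smith normal form yields diagonal entries (1,1,1,1).

Boundary ∂_2: C_2 → C_1 acts by ∂[p,q,r] = [q,r] − [p,r] + [p,q]. For instance
  ∂ade = de − ae + ad,
  ∂bde = de − be + bd.
This gives a 9×6 integer matrix of rank 5; reducing to Smith normal form yields diagonal entries (1,1,1,1,1).

Computing H_k = (kernel of ∂_k) / (image of ∂_{k+1}):

  H_0: rank C_0 − rank ∂_1 = 5 − 4 = 1, and the invariant factors of ∂_1 are all 1, so H_0 ≅ Z.
  H_1: rank ker ∂_1 − rank ∂_2 = (9 − 4) − 5 = 0, and the invariant factors of ∂_2 are all 1, so H_1 ≅ 0.
  H_2: rank ker ∂_2 − rank ∂_3 = (6 − 5) − 0 = 1, and there is no ∂_3, so H_2 ≅ Z.

As a check, the Euler characteristic is 5 − 9 + 6 = 2, which agrees with 1 − 0 + 1 = 2.

Hence the Betti numbers are b_0 = 1, b_1 = 0, b_2 = 1.

b_0 = 1, b_1 = 0, b_2 = 1.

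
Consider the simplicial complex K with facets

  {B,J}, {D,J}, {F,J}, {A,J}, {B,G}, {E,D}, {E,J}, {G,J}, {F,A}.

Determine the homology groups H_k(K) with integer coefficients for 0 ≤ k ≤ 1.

K has 7 vertices, 9 edges.
rank ∂_0 = 0, rank ∂_1 = 6 ⇒ b_0 = 7 − 0 − 6 = 1; all invariant factors of ∂_1 are 1 so no torsion. So H_0 ≅ Z.
rank ∂_1 = 6, rank ∂_2 = 0 ⇒ b_1 = 9 − 6 − 0 = 3. So H_1 ≅ Z^3.

H_0 ≅ Z,  H_1 ≅ Z^3.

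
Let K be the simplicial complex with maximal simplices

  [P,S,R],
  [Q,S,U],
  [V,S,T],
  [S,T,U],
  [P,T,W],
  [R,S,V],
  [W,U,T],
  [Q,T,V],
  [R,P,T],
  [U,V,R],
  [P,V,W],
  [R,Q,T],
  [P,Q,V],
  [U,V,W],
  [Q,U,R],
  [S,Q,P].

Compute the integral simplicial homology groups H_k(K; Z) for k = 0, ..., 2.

K has 8 vertices, 24 edges, 16 triangles.
rank ∂_0 = 0, rank ∂_1 = 7 ⇒ b_0 = 8 − 0 − 7 = 1; all invariant factors of ∂_1 are 1 so no torsion. So H_0 ≅ Z.
rank ∂_1 = 7, rank ∂_2 = 15 ⇒ b_1 = 24 − 7 − 15 = 2; all invariant factors of ∂_2 are 1 so no torsion. So H_1 ≅ Z^2.
rank ∂_2 = 15, rank ∂_3 = 0 ⇒ b_2 = 16 − 15 − 0 = 1. So H_2 ≅ Z.

H_0 ≅ Z,  H_1 ≅ Z^2,  H_2 ≅ Z.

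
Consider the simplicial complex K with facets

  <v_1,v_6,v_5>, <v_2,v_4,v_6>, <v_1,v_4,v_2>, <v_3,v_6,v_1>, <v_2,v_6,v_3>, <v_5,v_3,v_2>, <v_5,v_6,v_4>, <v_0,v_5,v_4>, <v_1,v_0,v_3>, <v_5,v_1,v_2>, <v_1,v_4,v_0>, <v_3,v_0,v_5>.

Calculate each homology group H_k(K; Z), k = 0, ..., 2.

H_0 = Z,  H_1 = Z/2,  H_2 = 0.

Order the vertices as v_0 < v_1 < v_2 < v_3 < v_4 < v_5 < v_6. Listing each simplex with vertices in this order, K has dimension 2 with simplices:

  0-simplices (7): [v_0], [v_1], [v_2], [v_3], [v_4], [v_5], [v_6]
  1-simplices (18): (18 of them)
  2-simplices (12): (12 of them)

giving chain groups C_0 ≅ Z^7, C_1 ≅ Z^18, C_2 ≅ Z^12.

The boundary map ∂_1: C_1 → C_0 maps an edge to its endpoints' difference, ∂[p,q] = q − p.
This gives a 7×18 integer matrix of rank 6; reducing to Smith normal form yields diagonal entries (1,1,1,1,1,1).

Boundary ∂_2: C_2 → C_1 acts by ∂[p,q,r] = [q,r] − [p,r] + [p,q]. For instance
  ∂[v_2,v_4,v_6] = [v_4,v_6] − [v_2,v_6] + [v_2,v_4],
  ∂[v_1,v_5,v_6] = [v_5,v_6] − [v_1,v_6] + [v_1,v_5].
This gives a 18×12 integer matrix of rank 12; reducing to Smith normal form yields diagonal entries (1,1,1,1,1,1,1,1,1,1,1,2).

Now H_k = ker ∂_k / im ∂_{k+1}, so:

  H_0: rank C_0 − rank ∂_1 = 7 − 6 = 1, and the invariant factors of ∂_1 are all 1, so H_0 ≅ Z.
  H_1: rank ker ∂_1 − rank ∂_2 = (18 − 6) − 12 = 0, and ∂_2 has invariant factor 2 > 1, so H_1 ≅ Z/2.
  H_2: rank ker ∂_2 − rank ∂_3 = (12 − 12) − 0 = 0, and there is no ∂_3, so H_2 ≅ 0.

As a check, the Euler characteristic is 7 − 18 + 12 = 1, which agrees with 1 − 0 + 0 = 1.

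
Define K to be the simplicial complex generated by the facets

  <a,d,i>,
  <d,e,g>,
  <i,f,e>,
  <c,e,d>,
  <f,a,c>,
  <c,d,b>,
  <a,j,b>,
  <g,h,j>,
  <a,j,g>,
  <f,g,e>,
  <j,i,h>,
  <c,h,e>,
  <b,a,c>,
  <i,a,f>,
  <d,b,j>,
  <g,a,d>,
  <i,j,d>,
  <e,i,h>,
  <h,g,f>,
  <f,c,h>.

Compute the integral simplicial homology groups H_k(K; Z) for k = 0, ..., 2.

Take the total order a < b < c < d < e < f < g < h < i < j on the vertex set. Then K (dimension 2) consists of the simplices:

  0-simplices (10): a, b, c, d, e, f, g, h, i, j
  1-simplices (30): ab, ac, ad, af, ag, ai, aj, bc, bd, bj, cd, ce, cf, ch, de, dg, di, dj, ef, eg, eh, ei, fg, fh, fi, gh, gj, hi, hj, ij
  2-simplices (20): abc, abj, acf, adg, adi, afi, agj, bcd, bdj, cde, ceh, cfh, deg, dij, efg, efi, ehi, fgh, ghj, hij

giving chain groups C_0 ≅ Z^10, C_1 ≅ Z^30, C_2 ≅ Z^20.

∂_1: C_1 → C_0 maps an edge to its endpoints' difference, ∂[p,q] = q − p.
This gives a 10×30 integer matrix of rank 9; reducing to Smith normal form yields diagonal entries (1,1,1,1,1,1,1,1,1).

∂_2: C_2 → C_1 acts by ∂[p,q,r] = [q,r] − [p,r] + [p,q]. For instance
  ∂deg = eg − dg + de,
  ∂acf = cf − af + ac.
The resulting 30×20 matrix has rank 20, and its Smith normal form has invariant factors (1,1,1,1,1,1,1,1,1,1,1,1,1,1,1,1,1,1,1,2).

Reading off H_k = ker ∂_k / im ∂_{k+1}:

  H_0: rank C_0 − rank ∂_1 = 10 − 9 = 1, and the invariant factors of ∂_1 are all 1, so H_0 = Z.
  H_1: rank ker ∂_1 − rank ∂_2 = (30 − 9) − 20 = 1, and ∂_2 has invariant factor 2 > 1, so H_1 = Z ⊕ Z_2.
  H_2: rank ker ∂_2 − rank ∂_3 = (20 − 20) − 0 = 0, and there is no ∂_3, so H_2 = 0.

H_0 ≅ Z,  H_1 ≅ Z ⊕ Z_2,  H_2 = 0.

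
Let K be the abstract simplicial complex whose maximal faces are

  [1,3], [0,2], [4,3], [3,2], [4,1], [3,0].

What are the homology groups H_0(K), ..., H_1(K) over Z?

Order the vertices as 0 < 1 < 2 < 3 < 4. Listing each simplex with vertices in this order, K has dimension 1 with simplices:

  0-simplices (5): [0], [1], [2], [3], [4]
  1-simplices (6): [0,2], [0,3], [1,3], [1,4], [2,3], [3,4]

Hence C_0 ≅ Z^5, C_1 ≅ Z^6.

The boundary map ∂_1: C_1 → C_0 sends each edge [p,q] (with p < q) to q − p. For instance
  ∂[2,3] = [3] − [2].
As a 5×6 matrix over Z this has rank 4, with invariant factors (1,1,1,1).

Now H_k = ker ∂_k / im ∂_{k+1}, so:

  H_0: rank C_0 − rank ∂_1 = 5 − 4 = 1, and the invariant factors of ∂_1 are all 1, so H_0 = Z.
  H_1: rank ker ∂_1 − rank ∂_2 = (6 − 4) − 0 = 2, and there is no ∂_2, so H_1 = Z^2.

As a check, the Euler characteristic is 5 − 6 = -1, which agrees with 1 − 2 = -1.

H_0 ≅ Z,  H_1 ≅ Z^2.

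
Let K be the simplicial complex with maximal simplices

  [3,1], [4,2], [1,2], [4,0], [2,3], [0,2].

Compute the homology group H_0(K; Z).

Fix the vertex order 0 < 1 < 2 < 3 < 4 and write every simplex with vertices in increasing order. Then dim K = 1 and the simplices of K are:

  0-simplices (5): [0], [1], [2], [3], [4]
  1-simplices (6): [0,2], [0,4], [1,2], [1,3], [2,3], [2,4]

giving chain groups C_0 ≅ Z^5, C_1 ≅ Z^6.

∂_1: C_1 → C_0 sends each edge [p,q] (with p < q) to q − p.
This gives a 5×6 integer matrix of rank 4; reducing to Smith normal form yields diagonal entries (1,1,1,1).

Computing H_k = (kernel of ∂_k) / (image of ∂_{k+1}):

  H_0: rank C_0 − rank ∂_1 = 5 − 4 = 1, and the invariant factors of ∂_1 are all 1, so H_0 ≅ Z.

H_0 = Z.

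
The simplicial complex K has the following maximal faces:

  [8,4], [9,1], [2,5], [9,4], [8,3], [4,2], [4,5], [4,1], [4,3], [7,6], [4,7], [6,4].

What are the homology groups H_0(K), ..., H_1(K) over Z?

Take the total order 1 < 2 < 3 < 4 < 5 < 6 < 7 < 8 < 9 on the vertex set. Then K (dimension 1) consists of the simplices:

  0-simplices (9): [1], [2], [3], [4], [5], [6], [7], [8], [9]
  1-simplices (12): [1,4], [1,9], [2,4], [2,5], [3,4], [3,8], [4,5], [4,6], [4,7], [4,8], [4,9], [6,7]

so the chain groups are C_0 ≅ Z^9, C_1 ≅ Z^12.

∂_1: C_1 → C_0 maps an edge to its endpoints' difference, ∂[p,q] = q − p. For instance
  ∂[3,8] = [8] − [3].
This gives a 9×12 integer matrix of rank 8; reducing to Smith normal form yields diagonal entries (1,1,1,1,1,1,1,1).

Computing H_k = (kernel of ∂_k) / (image of ∂_{k+1}):

  H_0: rank C_0 − rank ∂_1 = 9 − 8 = 1, and the invariant factors of ∂_1 are all 1, so H_0 ≅ Z.
  H_1: rank ker ∂_1 − rank ∂_2 = (12 − 8) − 0 = 4, and there is no ∂_2, so H_1 ≅ Z^4.

As a check, the Euler characteristic is 9 − 12 = -3, which agrees with 1 − 4 = -3.
(K is a triangulation of a wedge of 4 circles.)

H_0 = Z,  H_1 = Z^4.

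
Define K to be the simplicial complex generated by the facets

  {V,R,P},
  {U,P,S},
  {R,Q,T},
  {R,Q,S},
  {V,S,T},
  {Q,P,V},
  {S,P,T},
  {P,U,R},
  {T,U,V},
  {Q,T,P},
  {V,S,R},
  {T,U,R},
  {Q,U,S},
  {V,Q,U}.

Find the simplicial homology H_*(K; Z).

H_0 ≅ Z,  H_1 ≅ Z^2,  H_2 ≅ Z.

Fix the vertex order P < Q < R < S < T < U < V and write every simplex with vertices in increasing order. Then dim K = 2 and the simplices of K are:

  0-simplices (7): P, Q, R, S, T, U, V
  1-simplices (21): PQ, PR, PS, PT, PU, PV, QR, QS, QT, QU, QV, RS, RT, RU, RV, ST, SU, SV, TU, TV, UV
  2-simplices (14): PQT, PQV, PRU, PRV, PST, PSU, QRS, QRT, QSU, QUV, RSV, RTU, STV, TUV

so the chain groups are C_0 ≅ Z^7, C_1 ≅ Z^21, C_2 ≅ Z^14.

Boundary ∂_1: C_1 → C_0 maps an edge to its endpoints' difference, ∂[p,q] = q − p. For instance
  ∂RV = V − R.
As a 7×21 matrix over Z this has rank 6, with invariant factors (1,1,1,1,1,1).

Boundary ∂_2: C_2 → C_1 sends each 2-simplex [p,q,r] to [q,r] − [p,r] + [p,q]. For instance
  ∂PQV = QV − PV + PQ,
  ∂RTU = TU − RU + RT.
This gives a 21×14 integer matrix of rank 13; reducing to Smith normal form yields diagonal entries (1,1,1,1,1,1,1,1,1,1,1,1,1).

From H_k ≅ ker(∂_k) / im(∂_{k+1}) we obtain:

  H_0: rank C_0 − rank ∂_1 = 7 − 6 = 1, and the invariant factors of ∂_1 are all 1, so H_0 ≅ Z.
  H_1: rank ker ∂_1 − rank ∂_2 = (21 − 6) − 13 = 2, and the invariant factors of ∂_2 are all 1, so H_1 ≅ Z^2.
  H_2: rank ker ∂_2 − rank ∂_3 = (14 − 13) − 0 = 1, and there is no ∂_3, so H_2 ≅ Z.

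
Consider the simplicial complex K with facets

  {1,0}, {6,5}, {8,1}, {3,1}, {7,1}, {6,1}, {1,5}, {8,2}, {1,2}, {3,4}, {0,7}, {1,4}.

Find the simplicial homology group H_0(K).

Take the total order 0 < 1 < 2 < 3 < 4 < 5 < 6 < 7 < 8 on the vertex set. Then K (dimension 1) consists of the simplices:

  0-simplices (9): [0], [1], [2], [3], [4], [5], [6], [7], [8]
  1-simplices (12): [0,1], [0,7], [1,2], [1,3], [1,4], [1,5], [1,6], [1,7], [1,8], [2,8], [3,4], [5,6]

Hence C_0 ≅ Z^9, C_1 ≅ Z^12.

The boundary map ∂_1: C_1 → C_0 maps an edge to its endpoints' difference, ∂[p,q] = q − p. For instance
  ∂[1,5] = [5] − [1].
The 9×12 boundary matrix has rank 8 and Smith normal form diag(1,1,1,1,1,1,1,1).

Reading off H_k = ker ∂_k / im ∂_{k+1}:

  H_0: rank C_0 − rank ∂_1 = 9 − 8 = 1, and the invariant factors of ∂_1 are all 1, so H_0 = Z.

H_0 = Z.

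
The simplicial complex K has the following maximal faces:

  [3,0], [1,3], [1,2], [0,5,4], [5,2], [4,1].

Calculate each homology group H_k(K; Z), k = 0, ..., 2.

H_0 ≅ Z,  H_1 ≅ Z^2,  H_2 = 0.

Fix the vertex order 0 < 1 < 2 < 3 < 4 < 5 and write every simplex with vertices in increasing order. Then dim K = 2 and the simplices of K are:

  0-simplices (6): [0], [1], [2], [3], [4], [5]
  1-simplices (8): [0,3], [0,4], [0,5], [1,2], [1,3], [1,4], [2,5], [4,5]
  2-simplices (1): [0,4,5]

so the chain groups are C_0 ≅ Z^6, C_1 ≅ Z^8, C_2 ≅ Z^1.

The boundary map ∂_1: C_1 → C_0 is given by ∂[p,q] = [q] − [p].
The resulting 6×8 matrix has rank 5, and its Smith normal form has invariant factors (1,1,1,1,1).

Boundary ∂_2: C_2 → C_1 acts by ∂[p,q,r] = [q,r] − [p,r] + [p,q]. For instance
  ∂[0,4,5] = [4,5] − [0,5] + [0,4].
The 8×1 boundary matrix has rank 1 and Smith normal form diag(1).

Now H_k = ker ∂_k / im ∂_{k+1}, so:

  H_0: rank C_0 − rank ∂_1 = 6 − 5 = 1, and the invariant factors of ∂_1 are all 1, so H_0 = Z.
  H_1: rank ker ∂_1 − rank ∂_2 = (8 − 5) − 1 = 2, and the invariant factors of ∂_2 are all 1, so H_1 = Z^2.
  H_2: rank ker ∂_2 − rank ∂_3 = (1 − 1) − 0 = 0, and there is no ∂_3, so H_2 = 0.

As a check, the Euler characteristic is 6 − 8 + 1 = -1, which agrees with 1 − 2 + 0 = -1.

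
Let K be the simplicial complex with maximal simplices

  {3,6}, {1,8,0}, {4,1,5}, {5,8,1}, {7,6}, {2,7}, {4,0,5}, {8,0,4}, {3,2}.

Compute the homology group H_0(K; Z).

Take the total order 0 < 1 < 2 < 3 < 4 < 5 < 6 < 7 < 8 on the vertex set. Then K (dimension 2) consists of the simplices:

  0-simplices (9): [0], [1], [2], [3], [4], [5], [6], [7], [8]
  1-simplices (14): [0,1], [0,4], [0,5], [0,8], [1,4], [1,5], [1,8], [2,3], [2,7], [3,6], [4,5], [4,8], [5,8], [6,7]
  2-simplices (5): [0,1,8], [0,4,5], [0,4,8], [1,4,5], [1,5,8]

Hence C_0 ≅ Z^9, C_1 ≅ Z^14, C_2 ≅ Z^5.

∂_1: C_1 → C_0 sends each edge [p,q] (with p < q) to q − p. For instance
  ∂[4,8] = [8] − [4].
This gives a 9×14 integer matrix of rank 7; reducing to Smith normal form yields diagonal entries (1,1,1,1,1,1,1).

The boundary map ∂_2: C_2 → C_1 maps a triangle to the signed sum of its edges. For instance
  ∂[1,5,8] = [5,8] − [1,8] + [1,5],
  ∂[1,4,5] = [4,5] − [1,5] + [1,4].
This gives a 14×5 integer matrix of rank 5; reducing to Smith normal form yields diagonal entries (1,1,1,1,1).

Computing H_k = (kernel of ∂_k) / (image of ∂_{k+1}):

  H_0: rank C_0 − rank ∂_1 = 9 − 7 = 2, and the invariant factors of ∂_1 are all 1, so H_0 = Z^2.

H_0 ≅ Z^2.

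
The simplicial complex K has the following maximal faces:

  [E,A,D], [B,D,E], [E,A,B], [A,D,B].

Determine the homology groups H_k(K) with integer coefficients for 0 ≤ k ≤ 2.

Take the total order A < B < D < E on the vertex set. Then K (dimension 2) consists of the simplices:

  0-simplices (4): A, B, D, E
  1-simplices (6): AB, AD, AE, BD, BE, DE
  2-simplices (4): ABD, ABE, ADE, BDE

so the chain groups are C_0 ≅ Z^4, C_1 ≅ Z^6, C_2 ≅ Z^4.

The boundary map ∂_1: C_1 → C_0 sends each edge [p,q] (with p < q) to q − p.
The 4×6 boundary matrix has rank 3 and Smith normal form diag(1,1,1).

The boundary map ∂_2: C_2 → C_1 maps a triangle to the signed sum of its edges. For instance
  ∂ABD = BD − AD + AB,
  ∂ADE = DE − AE + AD.
The resulting 6×4 matrix has rank 3, and its Smith normal form has invariant factors (1,1,1).

Computing H_k = (kernel of ∂_k) / (image of ∂_{k+1}):

  H_0: rank C_0 − rank ∂_1 = 4 − 3 = 1, and the invariant factors of ∂_1 are all 1, so H_0 ≅ Z.
  H_1: rank ker ∂_1 − rank ∂_2 = (6 − 3) − 3 = 0, and the invariant factors of ∂_2 are all 1, so H_1 ≅ 0.
  H_2: rank ker ∂_2 − rank ∂_3 = (4 − 3) − 0 = 1, and there is no ∂_3, so H_2 ≅ Z.

As a check, the Euler characteristic is 4 − 6 + 4 = 2, which agrees with 1 − 0 + 1 = 2.
(K is a triangulation of the 2-sphere S^2.)

H_0 ≅ Z,  H_1 = 0,  H_2 ≅ Z.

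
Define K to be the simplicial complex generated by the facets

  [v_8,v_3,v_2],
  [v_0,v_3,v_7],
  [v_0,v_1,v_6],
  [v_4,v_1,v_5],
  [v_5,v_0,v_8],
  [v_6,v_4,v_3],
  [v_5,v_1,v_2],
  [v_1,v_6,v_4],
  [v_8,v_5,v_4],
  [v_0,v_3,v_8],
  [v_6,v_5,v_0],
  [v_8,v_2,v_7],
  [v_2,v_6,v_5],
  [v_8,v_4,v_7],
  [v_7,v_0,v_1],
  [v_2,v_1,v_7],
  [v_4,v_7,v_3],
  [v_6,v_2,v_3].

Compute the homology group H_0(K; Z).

We work with the vertex ordering v_0 < v_1 < v_2 < v_3 < v_4 < v_5 < v_6 < v_7 < v_8. The simplices of K, each written with vertices in increasing order, are:

  0-simplices (9): [v_0], [v_1], [v_2], [v_3], [v_4], [v_5], [v_6], [v_7], [v_8]
  1-simplices (27): (27 of them)
  2-simplices (18): (18 of them)

giving chain groups C_0 ≅ Z^9, C_1 ≅ Z^27, C_2 ≅ Z^18.

The boundary map ∂_1: C_1 → C_0 is given by ∂[p,q] = [q] − [p].
This gives a 9×27 integer matrix of rank 8; reducing to Smith normal form yields diagonal entries (1,1,1,1,1,1,1,1).

Boundary ∂_2: C_2 → C_1 maps a triangle to the signed sum of its edges. For instance
  ∂[v_3,v_4,v_6] = [v_4,v_6] − [v_3,v_6] + [v_3,v_4],
  ∂[v_0,v_5,v_6] = [v_5,v_6] − [v_0,v_6] + [v_0,v_5].
The resulting 27×18 matrix has rank 18, and its Smith normal form has invariant factors (1,1,1,1,1,1,1,1,1,1,1,1,1,1,1,1,1,2).

Computing H_k = (kernel of ∂_k) / (image of ∂_{k+1}):

  H_0: rank C_0 − rank ∂_1 = 9 − 8 = 1, and the invariant factors of ∂_1 are all 1, so H_0 = Z.

(K is a triangulation of the Klein bottle.)

H_0 = Z.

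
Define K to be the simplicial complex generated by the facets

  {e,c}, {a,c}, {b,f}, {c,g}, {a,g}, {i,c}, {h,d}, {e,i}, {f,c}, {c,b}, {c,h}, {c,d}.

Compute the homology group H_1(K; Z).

We work with the vertex ordering a < b < c < d < e < f < g < h < i. The simplices of K, each written with vertices in increasing order, are:

  0-simplices (9): a, b, c, d, e, f, g, h, i
  1-simplices (12): ac, ag, bc, bf, cd, ce, cf, cg, ch, ci, dh, ei

so the chain groups are C_0 ≅ Z^9, C_1 ≅ Z^12.

The boundary map ∂_1: C_1 → C_0 is given by ∂[p,q] = [q] − [p].
The 9×12 boundary matrix has rank 8 and Smith normal form diag(1,1,1,1,1,1,1,1).

Reading off H_k = ker ∂_k / im ∂_{k+1}:

  H_1: rank ker ∂_1 − rank ∂_2 = (12 − 8) − 0 = 4, and there is no ∂_2, so H_1 ≅ Z^4.

H_1 = Z^4.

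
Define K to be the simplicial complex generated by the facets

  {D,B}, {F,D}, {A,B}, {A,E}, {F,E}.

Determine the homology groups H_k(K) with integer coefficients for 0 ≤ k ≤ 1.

Order the vertices as A < B < D < E < F. Listing each simplex with vertices in this order, K has dimension 1 with simplices:

  0-simplices (5): A, B, D, E, F
  1-simplices (5): AB, AE, BD, DF, EF

Hence C_0 ≅ Z^5, C_1 ≅ Z^5.

∂_1: C_1 → C_0 maps an edge to its endpoints' difference, ∂[p,q] = q − p.
The 5×5 boundary matrix has rank 4 and Smith normal form diag(1,1,1,1).

Now H_k = ker ∂_k / im ∂_{k+1}, so:

  H_0: rank C_0 − rank ∂_1 = 5 − 4 = 1, and the invariant factors of ∂_1 are all 1, so H_0 = Z.
  H_1: rank ker ∂_1 − rank ∂_2 = (5 − 4) − 0 = 1, and there is no ∂_2, so H_1 = Z.

H_0 = Z,  H_1 = Z.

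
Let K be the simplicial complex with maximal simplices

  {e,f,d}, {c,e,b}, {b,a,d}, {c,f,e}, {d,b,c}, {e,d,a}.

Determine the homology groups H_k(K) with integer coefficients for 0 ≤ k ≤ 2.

H_0 ≅ Z,  H_1 ≅ Z,  H_2 = 0.

Order the vertices as a < b < c < d < e < f. Listing each simplex with vertices in this order, K has dimension 2 with simplices:

  0-simplices (6): a, b, c, d, e, f
  1-simplices (12): ab, ad, ae, bc, bd, be, cd, ce, cf, de, df, ef
  2-simplices (6): abd, ade, bcd, bce, cef, def

Hence C_0 ≅ Z^6, C_1 ≅ Z^12, C_2 ≅ Z^6.

Boundary ∂_1: C_1 → C_0 maps an edge to its endpoints' difference, ∂[p,q] = q − p.
As a 6×12 matrix over Z this has rank 5, with invariant factors (1,1,1,1,1).

Boundary ∂_2: C_2 → C_1 acts by ∂[p,q,r] = [q,r] − [p,r] + [p,q]. For instance
  ∂cef = ef − cf + ce,
  ∂abd = bd − ad + ab.
This gives a 12×6 integer matrix of rank 6; reducing to Smith normal form yields diagonal entries (1,1,1,1,1,1).

Computing H_k = (kernel of ∂_k) / (image of ∂_{k+1}):

  H_0: rank C_0 − rank ∂_1 = 6 − 5 = 1, and the invariant factors of ∂_1 are all 1, so H_0 ≅ Z.
  H_1: rank ker ∂_1 − rank ∂_2 = (12 − 5) − 6 = 1, and the invariant factors of ∂_2 are all 1, so H_1 ≅ Z.
  H_2: rank ker ∂_2 − rank ∂_3 = (6 − 6) − 0 = 0, and there is no ∂_3, so H_2 ≅ 0.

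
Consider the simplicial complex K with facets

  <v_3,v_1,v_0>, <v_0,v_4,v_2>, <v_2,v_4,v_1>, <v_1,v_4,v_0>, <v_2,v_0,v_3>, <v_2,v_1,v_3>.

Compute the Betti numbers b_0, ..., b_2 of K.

b_0 = 1, b_1 = 0, b_2 = 1.

K has 5 vertices, 9 edges, 6 triangles.
rank ∂_0 = 0, rank ∂_1 = 4 ⇒ b_0 = 5 − 0 − 4 = 1; all invariant factors of ∂_1 are 1 so no torsion. So H_0 = Z.
rank ∂_1 = 4, rank ∂_2 = 5 ⇒ b_1 = 9 − 4 − 5 = 0; all invariant factors of ∂_2 are 1 so no torsion. So H_1 = 0.
rank ∂_2 = 5, rank ∂_3 = 0 ⇒ b_2 = 6 − 5 − 0 = 1. So H_2 = Z.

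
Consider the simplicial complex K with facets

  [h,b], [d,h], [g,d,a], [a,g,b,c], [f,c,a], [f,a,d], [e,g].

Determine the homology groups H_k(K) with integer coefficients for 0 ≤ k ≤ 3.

H_0 = Z,  H_1 = Z,  H_2 = 0,  H_3 = 0.

Fix the vertex order a < b < c < d < e < f < g < h and write every simplex with vertices in increasing order. Then dim K = 3 and the simplices of K are:

  0-simplices (8): a, b, c, d, e, f, g, h
  1-simplices (14): ab, ac, ad, af, ag, bc, bg, bh, cf, cg, df, dg, dh, eg
  2-simplices (7): abc, abg, acf, acg, adf, adg, bcg
  3-simplices (1): abcg

Hence C_0 ≅ Z^8, C_1 ≅ Z^14, C_2 ≅ Z^7, C_3 ≅ Z^1.

Boundary ∂_1: C_1 → C_0 is given by ∂[p,q] = [q] − [p]. For instance
  ∂ac = c − a.
The resulting 8×14 matrix has rank 7, and its Smith normal form has invariant factors (1,1,1,1,1,1,1).

∂_2: C_2 → C_1 acts by ∂[p,q,r] = [q,r] − [p,r] + [p,q]. For instance
  ∂bcg = cg − bg + bc,
  ∂adg = dg − ag + ad.
As a 14×7 matrix over Z this has rank 6, with invariant factors (1,1,1,1,1,1).

Boundary ∂_3: C_3 → C_2 sends each 3-simplex σ to the alternating sum Σ_i (−1)^i (σ with its i-th vertex removed). For instance
  ∂abcg = bcg − acg + abg − abc.
This gives a 7×1 integer matrix of rank 1; reducing to Smith normal form yields diagonal entries (1).

Now H_k = ker ∂_k / im ∂_{k+1}, so:

  H_0: rank C_0 − rank ∂_1 = 8 − 7 = 1, and the invariant factors of ∂_1 are all 1, so H_0 ≅ Z.
  H_1: rank ker ∂_1 − rank ∂_2 = (14 − 7) − 6 = 1, and the invariant factors of ∂_2 are all 1, so H_1 ≅ Z.
  H_2: rank ker ∂_2 − rank ∂_3 = (7 − 6) − 1 = 0, and the invariant factors of ∂_3 are all 1, so H_2 ≅ 0.
  H_3: rank ker ∂_3 − rank ∂_4 = (1 − 1) − 0 = 0, and there is no ∂_4, so H_3 ≅ 0.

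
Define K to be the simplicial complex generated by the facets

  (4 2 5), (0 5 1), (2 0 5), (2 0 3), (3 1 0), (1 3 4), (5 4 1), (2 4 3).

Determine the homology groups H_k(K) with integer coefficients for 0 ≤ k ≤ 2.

H_0 ≅ Z,  H_1 = 0,  H_2 ≅ Z.

Take the total order 0 < 1 < 2 < 3 < 4 < 5 on the vertex set. Then K (dimension 2) consists of the simplices:

  0-simplices (6): [0], [1], [2], [3], [4], [5]
  1-simplices (12): [0,1], [0,2], [0,3], [0,5], [1,3], [1,4], [1,5], [2,3], [2,4], [2,5], [3,4], [4,5]
  2-simplices (8): [0,1,3], [0,1,5], [0,2,3], [0,2,5], [1,3,4], [1,4,5], [2,3,4], [2,4,5]

so the chain groups are C_0 ≅ Z^6, C_1 ≅ Z^12, C_2 ≅ Z^8.

∂_1: C_1 → C_0 maps an edge to its endpoints' difference, ∂[p,q] = q − p. For instance
  ∂[1,5] = [5] − [1].
This gives a 6×12 integer matrix of rank 5; reducing to Smith normal form yields diagonal entries (1,1,1,1,1).

∂_2: C_2 → C_1 acts by ∂[p,q,r] = [q,r] − [p,r] + [p,q]. For instance
  ∂[1,4,5] = [4,5] − [1,5] + [1,4],
  ∂[0,1,5] = [1,5] − [0,5] + [0,1].
The 12×8 boundary matrix has rank 7 and Smith normal form diag(1,1,1,1,1,1,1).

Computing H_k = (kernel of ∂_k) / (image of ∂_{k+1}):

  H_0: rank C_0 − rank ∂_1 = 6 − 5 = 1, and the invariant factors of ∂_1 are all 1, so H_0 ≅ Z.
  H_1: rank ker ∂_1 − rank ∂_2 = (12 − 5) − 7 = 0, and the invariant factors of ∂_2 are all 1, so H_1 ≅ 0.
  H_2: rank ker ∂_2 − rank ∂_3 = (8 − 7) − 0 = 1, and there is no ∂_3, so H_2 ≅ Z.

As a check, the Euler characteristic is 6 − 12 + 8 = 2, which agrees with 1 − 0 + 1 = 2.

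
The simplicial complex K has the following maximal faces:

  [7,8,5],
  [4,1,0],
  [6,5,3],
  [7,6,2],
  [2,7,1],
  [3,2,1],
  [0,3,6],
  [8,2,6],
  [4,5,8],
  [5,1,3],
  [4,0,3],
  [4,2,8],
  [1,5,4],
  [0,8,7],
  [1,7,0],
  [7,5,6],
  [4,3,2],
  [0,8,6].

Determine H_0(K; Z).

Fix the vertex order 0 < 1 < 2 < 3 < 4 < 5 < 6 < 7 < 8 and write every simplex with vertices in increasing order. Then dim K = 2 and the simplices of K are:

  0-simplices (9): [0], [1], [2], [3], [4], [5], [6], [7], [8]
  1-simplices (27): (27 of them)
  2-simplices (18): [0,1,4], [0,1,7], [0,3,4], [0,3,6], [0,6,8], [0,7,8], [1,2,3], [1,2,7], [1,3,5], [1,4,5], [2,3,4], [2,4,8], [2,6,7], [2,6,8], [3,5,6], [4,5,8], [5,6,7], [5,7,8]

Hence C_0 ≅ Z^9, C_1 ≅ Z^27, C_2 ≅ Z^18.

Boundary ∂_1: C_1 → C_0 sends each edge [p,q] (with p < q) to q − p.
This gives a 9×27 integer matrix of rank 8; reducing to Smith normal form yields diagonal entries (1,1,1,1,1,1,1,1).

Boundary ∂_2: C_2 → C_1 sends each 2-simplex [p,q,r] to [q,r] − [p,r] + [p,q]. For instance
  ∂[0,3,6] = [3,6] − [0,6] + [0,3],
  ∂[5,6,7] = [6,7] − [5,7] + [5,6].
This gives a 27×18 integer matrix of rank 18; reducing to Smith normal form yields diagonal entries (1,1,1,1,1,1,1,1,1,1,1,1,1,1,1,1,1,2).

From H_k ≅ ker(∂_k) / im(∂_{k+1}) we obtain:

  H_0: rank C_0 − rank ∂_1 = 9 − 8 = 1, and the invariant factors of ∂_1 are all 1, so H_0 ≅ Z.

H_0 ≅ Z.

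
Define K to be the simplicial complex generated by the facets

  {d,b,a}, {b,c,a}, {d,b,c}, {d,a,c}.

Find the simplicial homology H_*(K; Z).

Take the total order a < b < c < d on the vertex set. Then K (dimension 2) consists of the simplices:

  0-simplices (4): a, b, c, d
  1-simplices (6): ab, ac, ad, bc, bd, cd
  2-simplices (4): abc, abd, acd, bcd

so the chain groups are C_0 ≅ Z^4, C_1 ≅ Z^6, C_2 ≅ Z^4.

∂_1: C_1 → C_0 maps an edge to its endpoints' difference, ∂[p,q] = q − p. For instance
  ∂bd = d − b.
As a 4×6 matrix over Z this has rank 3, with invariant factors (1,1,1).

∂_2: C_2 → C_1 sends each 2-simplex [p,q,r] to [q,r] − [p,r] + [p,q]. For instance
  ∂bcd = cd − bd + bc,
  ∂abd = bd − ad + ab.
As a 6×4 matrix over Z this has rank 3, with invariant factors (1,1,1).

From H_k ≅ ker(∂_k) / im(∂_{k+1}) we obtain:

  H_0: rank C_0 − rank ∂_1 = 4 − 3 = 1, and the invariant factors of ∂_1 are all 1, so H_0 ≅ Z.
  H_1: rank ker ∂_1 − rank ∂_2 = (6 − 3) − 3 = 0, and the invariant factors of ∂_2 are all 1, so H_1 ≅ 0.
  H_2: rank ker ∂_2 − rank ∂_3 = (4 − 3) − 0 = 1, and there is no ∂_3, so H_2 ≅ Z.

As a check, the Euler characteristic is 4 − 6 + 4 = 2, which agrees with 1 − 0 + 1 = 2.

H_0 = Z,  H_1 = 0,  H_2 = Z.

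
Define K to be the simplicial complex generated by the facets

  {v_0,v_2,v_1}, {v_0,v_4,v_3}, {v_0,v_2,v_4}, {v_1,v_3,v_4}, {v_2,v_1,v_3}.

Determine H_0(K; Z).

H_0 = Z.

We work with the vertex ordering v_0 < v_1 < v_2 < v_3 < v_4. The simplices of K, each written with vertices in increasing order, are:

  0-simplices (5): [v_0], [v_1], [v_2], [v_3], [v_4]
  1-simplices (10): [v_0,v_1], [v_0,v_2], [v_0,v_3], [v_0,v_4], [v_1,v_2], [v_1,v_3], [v_1,v_4], [v_2,v_3], [v_2,v_4], [v_3,v_4]
  2-simplices (5): [v_0,v_1,v_2], [v_0,v_2,v_4], [v_0,v_3,v_4], [v_1,v_2,v_3], [v_1,v_3,v_4]

Hence C_0 ≅ Z^5, C_1 ≅ Z^10, C_2 ≅ Z^5.

∂_1: C_1 → C_0 is given by ∂[p,q] = [q] − [p].
As a 5×10 matrix over Z this has rank 4, with invariant factors (1,1,1,1).

∂_2: C_2 → C_1 maps a triangle to the signed sum of its edges. For instance
  ∂[v_0,v_1,v_2] = [v_1,v_2] − [v_0,v_2] + [v_0,v_1],
  ∂[v_0,v_2,v_4] = [v_2,v_4] − [v_0,v_4] + [v_0,v_2].
This gives a 10×5 integer matrix of rank 5; reducing to Smith normal form yields diagonal entries (1,1,1,1,1).

Now H_k = ker ∂_k / im ∂_{k+1}, so:

  H_0: rank C_0 − rank ∂_1 = 5 − 4 = 1, and the invariant factors of ∂_1 are all 1, so H_0 = Z.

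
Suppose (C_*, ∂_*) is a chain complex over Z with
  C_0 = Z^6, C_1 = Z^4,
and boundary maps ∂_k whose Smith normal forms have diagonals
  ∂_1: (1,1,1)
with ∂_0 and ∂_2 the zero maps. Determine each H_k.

H_0: b_0 = 6 − 0 − 3 = 3; torsion from ∂_1 factors > 1: none. So H_0 ≅ Z^3.
H_1: b_1 = 4 − 3 − 0 = 1; torsion from ∂_2 factors > 1: none. So H_1 ≅ Z.

H_0 ≅ Z^3,  H_1 ≅ Z.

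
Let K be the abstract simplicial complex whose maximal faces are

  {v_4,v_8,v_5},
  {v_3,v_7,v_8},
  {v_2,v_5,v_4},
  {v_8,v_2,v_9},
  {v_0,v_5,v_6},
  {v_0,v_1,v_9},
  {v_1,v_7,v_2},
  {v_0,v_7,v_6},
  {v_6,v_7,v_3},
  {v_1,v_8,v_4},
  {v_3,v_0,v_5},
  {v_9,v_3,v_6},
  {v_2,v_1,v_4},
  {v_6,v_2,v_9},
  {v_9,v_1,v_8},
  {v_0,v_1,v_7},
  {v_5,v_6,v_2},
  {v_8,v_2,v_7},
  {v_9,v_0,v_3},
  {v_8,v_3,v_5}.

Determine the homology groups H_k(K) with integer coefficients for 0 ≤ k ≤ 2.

H_0 ≅ Z,  H_1 ≅ Z ⊕ Z_2,  H_2 = 0.

K has 10 vertices, 30 edges, 20 triangles.
rank ∂_0 = 0, rank ∂_1 = 9 ⇒ b_0 = 10 − 0 − 9 = 1; all invariant factors of ∂_1 are 1 so no torsion. So H_0 ≅ Z.
rank ∂_1 = 9, rank ∂_2 = 20 ⇒ b_1 = 30 − 9 − 20 = 1; ∂_2 has invariant factor(s) [2] giving torsion. So H_1 ≅ Z ⊕ Z_2.
rank ∂_2 = 20, rank ∂_3 = 0 ⇒ b_2 = 20 − 20 − 0 = 0. So H_2 ≅ 0.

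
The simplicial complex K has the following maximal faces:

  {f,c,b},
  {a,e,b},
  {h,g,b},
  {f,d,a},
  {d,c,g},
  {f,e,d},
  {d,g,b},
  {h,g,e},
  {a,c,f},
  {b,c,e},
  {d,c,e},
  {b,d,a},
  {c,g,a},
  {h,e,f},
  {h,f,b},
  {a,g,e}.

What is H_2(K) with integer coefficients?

H_2 = Z.

Order the vertices as a < b < c < d < e < f < g < h. Listing each simplex with vertices in this order, K has dimension 2 with simplices:

  0-simplices (8): a, b, c, d, e, f, g, h
  1-simplices (24): ab, ac, ad, ae, af, ag, bc, bd, be, bf, bg, bh, cd, ce, cf, cg, de, df, dg, ef, eg, eh, fh, gh
  2-simplices (16): abd, abe, acf, acg, adf, aeg, bce, bcf, bdg, bfh, bgh, cde, cdg, def, efh, egh

so the chain groups are C_0 ≅ Z^8, C_1 ≅ Z^24, C_2 ≅ Z^16.

∂_1: C_1 → C_0 sends each edge [p,q] (with p < q) to q − p.
The 8×24 boundary matrix has rank 7 and Smith normal form diag(1,1,1,1,1,1,1).

∂_2: C_2 → C_1 sends each 2-simplex [p,q,r] to [q,r] − [p,r] + [p,q]. For instance
  ∂bgh = gh − bh + bg,
  ∂egh = gh − eh + eg.
This gives a 24×16 integer matrix of rank 15; reducing to Smith normal form yields diagonal entries (1,1,1,1,1,1,1,1,1,1,1,1,1,1,1).

Computing H_k = (kernel of ∂_k) / (image of ∂_{k+1}):

  H_2: rank ker ∂_2 − rank ∂_3 = (16 − 15) − 0 = 1, and there is no ∂_3, so H_2 = Z.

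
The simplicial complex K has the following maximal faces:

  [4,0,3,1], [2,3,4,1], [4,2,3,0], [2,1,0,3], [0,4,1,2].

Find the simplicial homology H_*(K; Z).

H_0 ≅ Z,  H_1 = 0,  H_2 = 0,  H_3 ≅ Z.

We work with the vertex ordering 0 < 1 < 2 < 3 < 4. The simplices of K, each written with vertices in increasing order, are:

  0-simplices (5): [0], [1], [2], [3], [4]
  1-simplices (10): [0,1], [0,2], [0,3], [0,4], [1,2], [1,3], [1,4], [2,3], [2,4], [3,4]
  2-simplices (10): [0,1,2], [0,1,3], [0,1,4], [0,2,3], [0,2,4], [0,3,4], [1,2,3], [1,2,4], [1,3,4], [2,3,4]
  3-simplices (5): [0,1,2,3], [0,1,2,4], [0,1,3,4], [0,2,3,4], [1,2,3,4]

giving chain groups C_0 ≅ Z^5, C_1 ≅ Z^10, C_2 ≅ Z^10, C_3 ≅ Z^5.

Boundary ∂_1: C_1 → C_0 maps an edge to its endpoints' difference, ∂[p,q] = q − p.
The resulting 5×10 matrix has rank 4, and its Smith normal form has invariant factors (1,1,1,1).

The boundary map ∂_2: C_2 → C_1 sends each 2-simplex [p,q,r] to [q,r] − [p,r] + [p,q]. For instance
  ∂[0,1,2] = [1,2] − [0,2] + [0,1],
  ∂[1,2,4] = [2,4] − [1,4] + [1,2].
The 10×10 boundary matrix has rank 6 and Smith normal form diag(1,1,1,1,1,1).

Boundary ∂_3: C_3 → C_2 sends each 3-simplex σ to the alternating sum Σ_i (−1)^i (σ with its i-th vertex removed). For instance
  ∂[0,2,3,4] = [2,3,4] − [0,3,4] + [0,2,4] − [0,2,3],
  ∂[0,1,3,4] = [1,3,4] − [0,3,4] + [0,1,4] − [0,1,3].
The 10×5 boundary matrix has rank 4 and Smith normal form diag(1,1,1,1).

Computing H_k = (kernel of ∂_k) / (image of ∂_{k+1}):

  H_0: rank C_0 − rank ∂_1 = 5 − 4 = 1, and the invariant factors of ∂_1 are all 1, so H_0 ≅ Z.
  H_1: rank ker ∂_1 − rank ∂_2 = (10 − 4) − 6 = 0, and the invariant factors of ∂_2 are all 1, so H_1 ≅ 0.
  H_2: rank ker ∂_2 − rank ∂_3 = (10 − 6) − 4 = 0, and the invariant factors of ∂_3 are all 1, so H_2 ≅ 0.
  H_3: rank ker ∂_3 − rank ∂_4 = (5 − 4) − 0 = 1, and there is no ∂_4, so H_3 ≅ Z.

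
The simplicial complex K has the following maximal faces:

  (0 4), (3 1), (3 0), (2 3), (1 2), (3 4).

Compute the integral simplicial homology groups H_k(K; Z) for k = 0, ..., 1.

H_0 = Z,  H_1 = Z^2.

We work with the vertex ordering 0 < 1 < 2 < 3 < 4. The simplices of K, each written with vertices in increasing order, are:

  0-simplices (5): [0], [1], [2], [3], [4]
  1-simplices (6): [0,3], [0,4], [1,2], [1,3], [2,3], [3,4]

giving chain groups C_0 ≅ Z^5, C_1 ≅ Z^6.

∂_1: C_1 → C_0 is given by ∂[p,q] = [q] − [p].
This gives a 5×6 integer matrix of rank 4; reducing to Smith normal form yields diagonal entries (1,1,1,1).

Now H_k = ker ∂_k / im ∂_{k+1}, so:

  H_0: rank C_0 − rank ∂_1 = 5 − 4 = 1, and the invariant factors of ∂_1 are all 1, so H_0 ≅ Z.
  H_1: rank ker ∂_1 − rank ∂_2 = (6 − 4) − 0 = 2, and there is no ∂_2, so H_1 ≅ Z^2.

As a check, the Euler characteristic is 5 − 6 = -1, which agrees with 1 − 2 = -1.
(K is a triangulation of a wedge of 2 circles.)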